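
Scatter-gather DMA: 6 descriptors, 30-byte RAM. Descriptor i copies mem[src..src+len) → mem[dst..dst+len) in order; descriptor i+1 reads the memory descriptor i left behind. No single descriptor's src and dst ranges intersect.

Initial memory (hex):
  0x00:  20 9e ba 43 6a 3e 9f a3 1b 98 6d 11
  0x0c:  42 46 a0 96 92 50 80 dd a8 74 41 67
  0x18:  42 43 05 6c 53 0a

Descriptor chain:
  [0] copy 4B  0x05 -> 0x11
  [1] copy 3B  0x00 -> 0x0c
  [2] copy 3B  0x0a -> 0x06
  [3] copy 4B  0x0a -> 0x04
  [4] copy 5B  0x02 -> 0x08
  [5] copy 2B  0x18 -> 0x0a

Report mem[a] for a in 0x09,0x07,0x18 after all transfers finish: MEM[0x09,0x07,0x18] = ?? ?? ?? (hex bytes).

MEM[0x09,0x07,0x18] = 43 9e 42

#0 dst[0x11+4] := {0x3e,0x9f,0xa3,0x1b}
#1 dst[0x0c+3] := {0x20,0x9e,0xba}
#2 dst[0x06+3] := {0x6d,0x11,0x20}
#3 dst[0x04+4] := {0x6d,0x11,0x20,0x9e}
#4 dst[0x08+5] := {0xba,0x43,0x6d,0x11,0x20}
#5 dst[0x0a+2] := {0x42,0x43}
query mem[0x09]=0x43, mem[0x07]=0x9e, mem[0x18]=0x42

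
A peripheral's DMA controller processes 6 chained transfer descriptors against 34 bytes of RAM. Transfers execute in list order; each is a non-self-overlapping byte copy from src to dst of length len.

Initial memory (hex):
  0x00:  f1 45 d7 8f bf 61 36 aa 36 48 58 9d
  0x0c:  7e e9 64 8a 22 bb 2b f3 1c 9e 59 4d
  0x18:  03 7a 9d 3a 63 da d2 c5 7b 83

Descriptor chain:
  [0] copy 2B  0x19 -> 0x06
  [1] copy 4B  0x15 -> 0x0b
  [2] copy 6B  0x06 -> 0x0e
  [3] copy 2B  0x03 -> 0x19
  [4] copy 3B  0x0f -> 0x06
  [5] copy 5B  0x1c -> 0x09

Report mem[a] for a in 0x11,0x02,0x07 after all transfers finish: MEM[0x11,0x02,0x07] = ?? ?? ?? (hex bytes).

MEM[0x11,0x02,0x07] = 48 d7 36

D0: mem[0x06..0x07] <- [7a 9d]
D1: mem[0x0b..0x0e] <- [9e 59 4d 03]
D2: mem[0x0e..0x13] <- [7a 9d 36 48 58 9e]
D3: mem[0x19..0x1a] <- [8f bf]
D4: mem[0x06..0x08] <- [9d 36 48]
D5: mem[0x09..0x0d] <- [63 da d2 c5 7b]
query mem[0x11]=0x48, mem[0x02]=0xd7, mem[0x07]=0x36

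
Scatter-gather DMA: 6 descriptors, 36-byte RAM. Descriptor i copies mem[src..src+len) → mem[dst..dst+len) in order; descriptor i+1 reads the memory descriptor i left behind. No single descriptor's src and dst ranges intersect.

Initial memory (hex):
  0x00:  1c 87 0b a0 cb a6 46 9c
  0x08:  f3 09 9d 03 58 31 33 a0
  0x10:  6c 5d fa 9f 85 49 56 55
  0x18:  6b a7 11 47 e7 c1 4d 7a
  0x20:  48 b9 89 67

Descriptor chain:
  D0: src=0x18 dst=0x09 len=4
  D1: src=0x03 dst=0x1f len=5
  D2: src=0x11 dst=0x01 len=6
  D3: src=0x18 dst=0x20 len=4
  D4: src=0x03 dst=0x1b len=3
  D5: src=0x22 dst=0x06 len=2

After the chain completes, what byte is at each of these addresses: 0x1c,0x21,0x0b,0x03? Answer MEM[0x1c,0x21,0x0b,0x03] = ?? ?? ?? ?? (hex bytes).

  after D0: wrote 4B at 0x09 = 6ba71147
  after D1: wrote 5B at 0x1f = a0cba6469c
  after D2: wrote 6B at 0x01 = 5dfa9f854956
  after D3: wrote 4B at 0x20 = 6ba71147
  after D4: wrote 3B at 0x1b = 9f8549
  after D5: wrote 2B at 0x06 = 1147
query mem[0x1c]=0x85, mem[0x21]=0xa7, mem[0x0b]=0x11, mem[0x03]=0x9f

MEM[0x1c,0x21,0x0b,0x03] = 85 a7 11 9f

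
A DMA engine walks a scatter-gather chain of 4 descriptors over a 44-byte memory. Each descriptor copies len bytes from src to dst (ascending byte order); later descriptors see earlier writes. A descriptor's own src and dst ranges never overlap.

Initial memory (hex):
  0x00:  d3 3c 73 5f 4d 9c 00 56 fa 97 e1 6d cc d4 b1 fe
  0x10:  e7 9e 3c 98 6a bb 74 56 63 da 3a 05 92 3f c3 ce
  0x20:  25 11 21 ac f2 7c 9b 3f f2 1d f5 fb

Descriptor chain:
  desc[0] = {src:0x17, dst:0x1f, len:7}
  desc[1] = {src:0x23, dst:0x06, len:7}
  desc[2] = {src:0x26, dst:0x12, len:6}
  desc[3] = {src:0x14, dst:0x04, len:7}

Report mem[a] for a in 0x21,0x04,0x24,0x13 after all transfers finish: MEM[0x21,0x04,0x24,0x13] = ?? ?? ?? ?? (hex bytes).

MEM[0x21,0x04,0x24,0x13] = da f2 92 3f

D0: mem[0x1f..0x25] <- [56 63 da 3a 05 92 3f]
D1: mem[0x06..0x0c] <- [05 92 3f 9b 3f f2 1d]
D2: mem[0x12..0x17] <- [9b 3f f2 1d f5 fb]
D3: mem[0x04..0x0a] <- [f2 1d f5 fb 63 da 3a]
query mem[0x21]=0xda, mem[0x04]=0xf2, mem[0x24]=0x92, mem[0x13]=0x3f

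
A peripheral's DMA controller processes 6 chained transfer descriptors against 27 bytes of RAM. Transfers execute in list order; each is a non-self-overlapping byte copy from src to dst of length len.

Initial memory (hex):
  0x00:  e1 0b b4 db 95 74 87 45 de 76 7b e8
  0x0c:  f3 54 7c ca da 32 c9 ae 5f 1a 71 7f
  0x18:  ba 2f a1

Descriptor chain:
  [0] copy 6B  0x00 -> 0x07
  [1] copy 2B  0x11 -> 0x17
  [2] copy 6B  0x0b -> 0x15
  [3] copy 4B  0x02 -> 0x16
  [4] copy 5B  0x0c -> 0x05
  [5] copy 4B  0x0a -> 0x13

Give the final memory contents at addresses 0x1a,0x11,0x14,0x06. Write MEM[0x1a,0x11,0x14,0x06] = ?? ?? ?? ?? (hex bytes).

  after D0: wrote 6B at 0x07 = e10bb4db9574
  after D1: wrote 2B at 0x17 = 32c9
  after D2: wrote 6B at 0x15 = 9574547ccada
  after D3: wrote 4B at 0x16 = b4db9574
  after D4: wrote 5B at 0x05 = 74547ccada
  after D5: wrote 4B at 0x13 = db957454
query mem[0x1a]=0xda, mem[0x11]=0x32, mem[0x14]=0x95, mem[0x06]=0x54

MEM[0x1a,0x11,0x14,0x06] = da 32 95 54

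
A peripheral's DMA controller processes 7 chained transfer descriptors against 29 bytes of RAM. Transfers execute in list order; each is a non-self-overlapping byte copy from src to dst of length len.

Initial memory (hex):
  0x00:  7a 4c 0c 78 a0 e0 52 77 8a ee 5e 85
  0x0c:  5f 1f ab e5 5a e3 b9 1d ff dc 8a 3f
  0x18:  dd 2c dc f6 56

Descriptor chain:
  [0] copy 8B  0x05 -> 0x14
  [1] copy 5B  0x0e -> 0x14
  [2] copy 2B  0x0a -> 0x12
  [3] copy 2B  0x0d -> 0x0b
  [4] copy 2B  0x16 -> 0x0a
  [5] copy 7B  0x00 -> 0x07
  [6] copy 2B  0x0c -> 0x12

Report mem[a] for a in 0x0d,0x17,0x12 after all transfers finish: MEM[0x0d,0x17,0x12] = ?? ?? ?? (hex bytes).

MEM[0x0d,0x17,0x12] = 52 e3 e0

  after D0: wrote 8B at 0x14 = e052778aee5e855f
  after D1: wrote 5B at 0x14 = abe55ae3b9
  after D2: wrote 2B at 0x12 = 5e85
  after D3: wrote 2B at 0x0b = 1fab
  after D4: wrote 2B at 0x0a = 5ae3
  after D5: wrote 7B at 0x07 = 7a4c0c78a0e052
  after D6: wrote 2B at 0x12 = e052
query mem[0x0d]=0x52, mem[0x17]=0xe3, mem[0x12]=0xe0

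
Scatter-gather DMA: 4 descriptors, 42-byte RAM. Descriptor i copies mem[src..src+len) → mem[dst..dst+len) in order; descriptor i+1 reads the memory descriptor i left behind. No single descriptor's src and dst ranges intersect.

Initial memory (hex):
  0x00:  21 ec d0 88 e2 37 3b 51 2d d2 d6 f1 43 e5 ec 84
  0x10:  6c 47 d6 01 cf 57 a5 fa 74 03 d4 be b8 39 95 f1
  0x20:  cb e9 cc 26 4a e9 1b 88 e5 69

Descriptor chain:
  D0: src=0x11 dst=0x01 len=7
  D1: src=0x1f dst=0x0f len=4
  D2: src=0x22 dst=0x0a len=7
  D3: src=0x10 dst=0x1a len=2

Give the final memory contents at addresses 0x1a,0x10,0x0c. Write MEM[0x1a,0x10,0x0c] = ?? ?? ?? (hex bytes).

  after D0: wrote 7B at 0x01 = 47d601cf57a5fa
  after D1: wrote 4B at 0x0f = f1cbe9cc
  after D2: wrote 7B at 0x0a = cc264ae91b88e5
  after D3: wrote 2B at 0x1a = e5e9
query mem[0x1a]=0xe5, mem[0x10]=0xe5, mem[0x0c]=0x4a

MEM[0x1a,0x10,0x0c] = e5 e5 4a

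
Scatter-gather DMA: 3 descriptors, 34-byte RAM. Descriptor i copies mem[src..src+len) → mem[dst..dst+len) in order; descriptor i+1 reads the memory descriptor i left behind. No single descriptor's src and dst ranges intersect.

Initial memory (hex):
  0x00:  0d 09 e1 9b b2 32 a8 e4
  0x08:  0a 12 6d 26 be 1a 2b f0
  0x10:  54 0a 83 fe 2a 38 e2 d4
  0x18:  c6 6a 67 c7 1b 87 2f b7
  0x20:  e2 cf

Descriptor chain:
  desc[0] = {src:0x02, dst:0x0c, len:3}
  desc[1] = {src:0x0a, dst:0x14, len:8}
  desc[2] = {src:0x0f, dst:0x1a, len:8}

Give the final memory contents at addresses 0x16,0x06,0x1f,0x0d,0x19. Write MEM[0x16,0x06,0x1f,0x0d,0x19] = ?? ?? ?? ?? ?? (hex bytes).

MEM[0x16,0x06,0x1f,0x0d,0x19] = e1 a8 6d 9b f0

#0 dst[0x0c+3] := {0xe1,0x9b,0xb2}
#1 dst[0x14+8] := {0x6d,0x26,0xe1,0x9b,0xb2,0xf0,0x54,0x0a}
#2 dst[0x1a+8] := {0xf0,0x54,0x0a,0x83,0xfe,0x6d,0x26,0xe1}
query mem[0x16]=0xe1, mem[0x06]=0xa8, mem[0x1f]=0x6d, mem[0x0d]=0x9b, mem[0x19]=0xf0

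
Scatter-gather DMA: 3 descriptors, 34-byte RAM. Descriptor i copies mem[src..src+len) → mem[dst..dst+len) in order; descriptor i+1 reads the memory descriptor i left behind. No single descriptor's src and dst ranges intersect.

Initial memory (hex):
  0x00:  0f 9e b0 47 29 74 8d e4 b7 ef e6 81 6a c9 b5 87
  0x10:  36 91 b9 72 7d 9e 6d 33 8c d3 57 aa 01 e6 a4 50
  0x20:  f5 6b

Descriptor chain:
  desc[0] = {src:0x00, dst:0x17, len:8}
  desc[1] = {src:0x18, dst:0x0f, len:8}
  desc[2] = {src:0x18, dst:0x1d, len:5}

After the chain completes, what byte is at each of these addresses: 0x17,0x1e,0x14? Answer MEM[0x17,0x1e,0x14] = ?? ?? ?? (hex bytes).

MEM[0x17,0x1e,0x14] = 0f b0 8d

D0: mem[0x17..0x1e] <- [0f 9e b0 47 29 74 8d e4]
D1: mem[0x0f..0x16] <- [9e b0 47 29 74 8d e4 50]
D2: mem[0x1d..0x21] <- [9e b0 47 29 74]
query mem[0x17]=0x0f, mem[0x1e]=0xb0, mem[0x14]=0x8d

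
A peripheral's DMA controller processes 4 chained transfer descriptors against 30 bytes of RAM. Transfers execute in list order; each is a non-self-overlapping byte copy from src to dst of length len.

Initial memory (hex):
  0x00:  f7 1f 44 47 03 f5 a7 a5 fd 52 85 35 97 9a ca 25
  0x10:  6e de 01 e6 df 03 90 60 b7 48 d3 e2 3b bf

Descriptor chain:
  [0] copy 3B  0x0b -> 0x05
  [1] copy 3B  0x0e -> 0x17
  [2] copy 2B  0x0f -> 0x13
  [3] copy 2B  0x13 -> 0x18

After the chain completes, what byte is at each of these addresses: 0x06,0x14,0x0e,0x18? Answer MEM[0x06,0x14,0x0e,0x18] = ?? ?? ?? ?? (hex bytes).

[0] 0x0b->0x05 len=3 : 35 97 9a
[1] 0x0e->0x17 len=3 : ca 25 6e
[2] 0x0f->0x13 len=2 : 25 6e
[3] 0x13->0x18 len=2 : 25 6e
query mem[0x06]=0x97, mem[0x14]=0x6e, mem[0x0e]=0xca, mem[0x18]=0x25

MEM[0x06,0x14,0x0e,0x18] = 97 6e ca 25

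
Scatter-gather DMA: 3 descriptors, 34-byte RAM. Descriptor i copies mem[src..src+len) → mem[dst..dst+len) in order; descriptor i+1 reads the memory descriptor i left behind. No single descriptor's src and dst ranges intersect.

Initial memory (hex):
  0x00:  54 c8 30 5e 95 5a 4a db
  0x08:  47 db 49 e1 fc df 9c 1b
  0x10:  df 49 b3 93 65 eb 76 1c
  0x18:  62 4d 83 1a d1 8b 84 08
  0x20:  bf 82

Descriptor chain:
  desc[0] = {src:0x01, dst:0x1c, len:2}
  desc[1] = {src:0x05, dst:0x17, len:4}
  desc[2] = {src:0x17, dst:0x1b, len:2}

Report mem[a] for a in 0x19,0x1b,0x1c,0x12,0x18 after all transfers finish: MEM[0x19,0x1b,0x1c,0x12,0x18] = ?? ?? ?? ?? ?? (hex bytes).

#0 dst[0x1c+2] := {0xc8,0x30}
#1 dst[0x17+4] := {0x5a,0x4a,0xdb,0x47}
#2 dst[0x1b+2] := {0x5a,0x4a}
query mem[0x19]=0xdb, mem[0x1b]=0x5a, mem[0x1c]=0x4a, mem[0x12]=0xb3, mem[0x18]=0x4a

MEM[0x19,0x1b,0x1c,0x12,0x18] = db 5a 4a b3 4a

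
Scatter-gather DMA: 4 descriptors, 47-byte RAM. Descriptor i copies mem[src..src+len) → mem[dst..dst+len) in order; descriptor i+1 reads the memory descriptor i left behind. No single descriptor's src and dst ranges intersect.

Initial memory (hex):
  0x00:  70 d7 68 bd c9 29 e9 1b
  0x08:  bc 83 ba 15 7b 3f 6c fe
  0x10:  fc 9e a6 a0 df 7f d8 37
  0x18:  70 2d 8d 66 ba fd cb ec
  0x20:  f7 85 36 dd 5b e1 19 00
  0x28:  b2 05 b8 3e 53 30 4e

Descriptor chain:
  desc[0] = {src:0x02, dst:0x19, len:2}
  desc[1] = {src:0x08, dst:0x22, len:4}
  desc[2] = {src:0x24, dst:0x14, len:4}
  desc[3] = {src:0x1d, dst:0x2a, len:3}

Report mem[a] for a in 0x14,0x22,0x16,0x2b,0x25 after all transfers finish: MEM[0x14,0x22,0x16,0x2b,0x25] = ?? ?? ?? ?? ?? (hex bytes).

MEM[0x14,0x22,0x16,0x2b,0x25] = ba bc 19 cb 15

  after D0: wrote 2B at 0x19 = 68bd
  after D1: wrote 4B at 0x22 = bc83ba15
  after D2: wrote 4B at 0x14 = ba151900
  after D3: wrote 3B at 0x2a = fdcbec
query mem[0x14]=0xba, mem[0x22]=0xbc, mem[0x16]=0x19, mem[0x2b]=0xcb, mem[0x25]=0x15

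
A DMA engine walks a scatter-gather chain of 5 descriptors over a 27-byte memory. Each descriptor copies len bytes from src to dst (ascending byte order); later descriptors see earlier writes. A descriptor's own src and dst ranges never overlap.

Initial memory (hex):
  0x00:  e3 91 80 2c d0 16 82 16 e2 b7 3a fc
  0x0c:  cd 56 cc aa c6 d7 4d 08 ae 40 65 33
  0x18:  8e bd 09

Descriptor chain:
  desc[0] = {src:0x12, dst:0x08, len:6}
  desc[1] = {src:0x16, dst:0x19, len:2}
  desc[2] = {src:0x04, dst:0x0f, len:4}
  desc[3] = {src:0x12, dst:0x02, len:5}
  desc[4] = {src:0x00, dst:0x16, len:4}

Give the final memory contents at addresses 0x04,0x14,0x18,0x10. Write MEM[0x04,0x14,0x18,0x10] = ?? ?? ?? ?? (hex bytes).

D0: mem[0x08..0x0d] <- [4d 08 ae 40 65 33]
D1: mem[0x19..0x1a] <- [65 33]
D2: mem[0x0f..0x12] <- [d0 16 82 16]
D3: mem[0x02..0x06] <- [16 08 ae 40 65]
D4: mem[0x16..0x19] <- [e3 91 16 08]
query mem[0x04]=0xae, mem[0x14]=0xae, mem[0x18]=0x16, mem[0x10]=0x16

MEM[0x04,0x14,0x18,0x10] = ae ae 16 16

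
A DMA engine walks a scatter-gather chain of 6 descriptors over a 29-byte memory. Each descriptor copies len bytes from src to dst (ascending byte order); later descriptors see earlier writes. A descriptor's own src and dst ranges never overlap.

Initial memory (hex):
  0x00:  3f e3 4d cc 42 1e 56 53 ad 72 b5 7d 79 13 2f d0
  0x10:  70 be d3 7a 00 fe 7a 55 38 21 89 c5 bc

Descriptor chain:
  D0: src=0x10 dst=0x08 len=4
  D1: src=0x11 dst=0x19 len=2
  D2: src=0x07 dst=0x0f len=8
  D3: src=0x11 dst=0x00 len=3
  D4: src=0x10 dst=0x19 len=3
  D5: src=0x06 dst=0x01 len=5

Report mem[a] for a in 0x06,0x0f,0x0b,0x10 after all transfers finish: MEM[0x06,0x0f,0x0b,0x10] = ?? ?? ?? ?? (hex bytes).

MEM[0x06,0x0f,0x0b,0x10] = 56 53 7a 70

#0 dst[0x08+4] := {0x70,0xbe,0xd3,0x7a}
#1 dst[0x19+2] := {0xbe,0xd3}
#2 dst[0x0f+8] := {0x53,0x70,0xbe,0xd3,0x7a,0x79,0x13,0x2f}
#3 dst[0x00+3] := {0xbe,0xd3,0x7a}
#4 dst[0x19+3] := {0x70,0xbe,0xd3}
#5 dst[0x01+5] := {0x56,0x53,0x70,0xbe,0xd3}
query mem[0x06]=0x56, mem[0x0f]=0x53, mem[0x0b]=0x7a, mem[0x10]=0x70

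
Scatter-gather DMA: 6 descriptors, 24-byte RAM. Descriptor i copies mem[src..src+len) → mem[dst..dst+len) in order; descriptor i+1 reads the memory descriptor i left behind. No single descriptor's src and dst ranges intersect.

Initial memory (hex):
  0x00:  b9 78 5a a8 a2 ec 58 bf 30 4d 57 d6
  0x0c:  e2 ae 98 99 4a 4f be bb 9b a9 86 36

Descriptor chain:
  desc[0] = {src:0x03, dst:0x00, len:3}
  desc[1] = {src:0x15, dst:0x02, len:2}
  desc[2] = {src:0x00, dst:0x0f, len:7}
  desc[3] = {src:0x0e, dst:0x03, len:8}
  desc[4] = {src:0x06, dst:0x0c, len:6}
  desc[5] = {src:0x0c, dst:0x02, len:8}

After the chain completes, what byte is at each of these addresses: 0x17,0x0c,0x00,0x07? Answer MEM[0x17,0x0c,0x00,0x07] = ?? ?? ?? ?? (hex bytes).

MEM[0x17,0x0c,0x00,0x07] = 36 a9 a8 d6

#0 dst[0x00+3] := {0xa8,0xa2,0xec}
#1 dst[0x02+2] := {0xa9,0x86}
#2 dst[0x0f+7] := {0xa8,0xa2,0xa9,0x86,0xa2,0xec,0x58}
#3 dst[0x03+8] := {0x98,0xa8,0xa2,0xa9,0x86,0xa2,0xec,0x58}
#4 dst[0x0c+6] := {0xa9,0x86,0xa2,0xec,0x58,0xd6}
#5 dst[0x02+8] := {0xa9,0x86,0xa2,0xec,0x58,0xd6,0x86,0xa2}
query mem[0x17]=0x36, mem[0x0c]=0xa9, mem[0x00]=0xa8, mem[0x07]=0xd6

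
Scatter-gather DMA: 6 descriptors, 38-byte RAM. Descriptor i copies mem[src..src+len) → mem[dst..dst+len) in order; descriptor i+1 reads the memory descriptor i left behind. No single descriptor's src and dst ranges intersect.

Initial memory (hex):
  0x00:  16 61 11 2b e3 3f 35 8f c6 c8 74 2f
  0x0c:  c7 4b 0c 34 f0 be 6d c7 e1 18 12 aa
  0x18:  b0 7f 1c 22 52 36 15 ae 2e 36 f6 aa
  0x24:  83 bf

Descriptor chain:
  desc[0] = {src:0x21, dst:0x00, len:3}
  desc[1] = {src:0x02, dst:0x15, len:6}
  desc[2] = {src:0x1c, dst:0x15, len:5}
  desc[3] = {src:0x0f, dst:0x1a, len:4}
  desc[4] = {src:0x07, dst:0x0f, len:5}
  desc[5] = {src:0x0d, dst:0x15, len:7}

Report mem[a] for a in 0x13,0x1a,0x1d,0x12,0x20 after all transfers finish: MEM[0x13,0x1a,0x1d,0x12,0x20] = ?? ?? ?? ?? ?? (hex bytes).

D0: mem[0x00..0x02] <- [36 f6 aa]
D1: mem[0x15..0x1a] <- [aa 2b e3 3f 35 8f]
D2: mem[0x15..0x19] <- [52 36 15 ae 2e]
D3: mem[0x1a..0x1d] <- [34 f0 be 6d]
D4: mem[0x0f..0x13] <- [8f c6 c8 74 2f]
D5: mem[0x15..0x1b] <- [4b 0c 8f c6 c8 74 2f]
query mem[0x13]=0x2f, mem[0x1a]=0x74, mem[0x1d]=0x6d, mem[0x12]=0x74, mem[0x20]=0x2e

MEM[0x13,0x1a,0x1d,0x12,0x20] = 2f 74 6d 74 2e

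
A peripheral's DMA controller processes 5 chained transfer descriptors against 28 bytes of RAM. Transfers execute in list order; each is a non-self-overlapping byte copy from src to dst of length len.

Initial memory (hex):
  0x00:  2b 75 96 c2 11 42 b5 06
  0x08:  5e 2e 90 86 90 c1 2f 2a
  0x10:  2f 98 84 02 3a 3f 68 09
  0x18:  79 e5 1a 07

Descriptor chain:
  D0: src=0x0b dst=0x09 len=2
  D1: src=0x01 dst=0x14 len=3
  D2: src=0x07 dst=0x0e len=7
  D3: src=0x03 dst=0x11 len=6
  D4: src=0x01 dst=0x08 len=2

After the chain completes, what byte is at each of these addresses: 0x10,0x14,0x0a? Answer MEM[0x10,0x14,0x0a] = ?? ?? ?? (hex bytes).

MEM[0x10,0x14,0x0a] = 86 b5 90

D0: mem[0x09..0x0a] <- [86 90]
D1: mem[0x14..0x16] <- [75 96 c2]
D2: mem[0x0e..0x14] <- [06 5e 86 90 86 90 c1]
D3: mem[0x11..0x16] <- [c2 11 42 b5 06 5e]
D4: mem[0x08..0x09] <- [75 96]
query mem[0x10]=0x86, mem[0x14]=0xb5, mem[0x0a]=0x90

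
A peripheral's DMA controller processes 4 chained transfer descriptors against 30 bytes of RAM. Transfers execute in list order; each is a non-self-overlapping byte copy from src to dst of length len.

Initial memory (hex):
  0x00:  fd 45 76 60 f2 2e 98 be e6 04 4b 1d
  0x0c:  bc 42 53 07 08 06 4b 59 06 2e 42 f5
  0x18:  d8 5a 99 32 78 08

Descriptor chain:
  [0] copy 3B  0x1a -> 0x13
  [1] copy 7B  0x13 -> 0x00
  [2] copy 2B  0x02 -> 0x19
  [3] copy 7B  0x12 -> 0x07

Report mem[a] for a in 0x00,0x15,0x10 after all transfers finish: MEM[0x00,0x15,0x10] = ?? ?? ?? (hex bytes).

D0: mem[0x13..0x15] <- [99 32 78]
D1: mem[0x00..0x06] <- [99 32 78 42 f5 d8 5a]
D2: mem[0x19..0x1a] <- [78 42]
D3: mem[0x07..0x0d] <- [4b 99 32 78 42 f5 d8]
query mem[0x00]=0x99, mem[0x15]=0x78, mem[0x10]=0x08

MEM[0x00,0x15,0x10] = 99 78 08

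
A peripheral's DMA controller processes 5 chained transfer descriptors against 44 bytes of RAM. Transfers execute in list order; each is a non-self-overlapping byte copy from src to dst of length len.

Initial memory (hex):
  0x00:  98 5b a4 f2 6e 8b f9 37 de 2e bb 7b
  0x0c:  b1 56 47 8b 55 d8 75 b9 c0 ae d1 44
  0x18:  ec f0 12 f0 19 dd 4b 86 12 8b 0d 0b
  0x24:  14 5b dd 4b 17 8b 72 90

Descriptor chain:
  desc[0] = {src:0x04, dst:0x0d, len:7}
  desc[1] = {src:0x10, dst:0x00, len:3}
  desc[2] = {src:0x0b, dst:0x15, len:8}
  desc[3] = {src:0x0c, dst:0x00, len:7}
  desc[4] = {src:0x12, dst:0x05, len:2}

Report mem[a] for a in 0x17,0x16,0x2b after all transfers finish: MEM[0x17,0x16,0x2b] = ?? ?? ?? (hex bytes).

#0 dst[0x0d+7] := {0x6e,0x8b,0xf9,0x37,0xde,0x2e,0xbb}
#1 dst[0x00+3] := {0x37,0xde,0x2e}
#2 dst[0x15+8] := {0x7b,0xb1,0x6e,0x8b,0xf9,0x37,0xde,0x2e}
#3 dst[0x00+7] := {0xb1,0x6e,0x8b,0xf9,0x37,0xde,0x2e}
#4 dst[0x05+2] := {0x2e,0xbb}
query mem[0x17]=0x6e, mem[0x16]=0xb1, mem[0x2b]=0x90

MEM[0x17,0x16,0x2b] = 6e b1 90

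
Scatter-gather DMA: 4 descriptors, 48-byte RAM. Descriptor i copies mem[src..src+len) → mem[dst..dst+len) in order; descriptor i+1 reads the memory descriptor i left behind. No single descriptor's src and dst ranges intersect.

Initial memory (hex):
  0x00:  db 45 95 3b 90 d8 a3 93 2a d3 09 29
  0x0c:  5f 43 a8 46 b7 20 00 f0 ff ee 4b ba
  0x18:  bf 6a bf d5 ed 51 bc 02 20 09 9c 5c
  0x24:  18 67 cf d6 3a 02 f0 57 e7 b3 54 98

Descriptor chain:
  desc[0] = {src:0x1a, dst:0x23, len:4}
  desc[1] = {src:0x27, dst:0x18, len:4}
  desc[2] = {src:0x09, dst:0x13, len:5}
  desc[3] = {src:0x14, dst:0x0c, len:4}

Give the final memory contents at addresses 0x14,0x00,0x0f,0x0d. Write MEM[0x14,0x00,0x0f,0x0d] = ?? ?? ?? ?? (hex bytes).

MEM[0x14,0x00,0x0f,0x0d] = 09 db 43 29

#0 dst[0x23+4] := {0xbf,0xd5,0xed,0x51}
#1 dst[0x18+4] := {0xd6,0x3a,0x02,0xf0}
#2 dst[0x13+5] := {0xd3,0x09,0x29,0x5f,0x43}
#3 dst[0x0c+4] := {0x09,0x29,0x5f,0x43}
query mem[0x14]=0x09, mem[0x00]=0xdb, mem[0x0f]=0x43, mem[0x0d]=0x29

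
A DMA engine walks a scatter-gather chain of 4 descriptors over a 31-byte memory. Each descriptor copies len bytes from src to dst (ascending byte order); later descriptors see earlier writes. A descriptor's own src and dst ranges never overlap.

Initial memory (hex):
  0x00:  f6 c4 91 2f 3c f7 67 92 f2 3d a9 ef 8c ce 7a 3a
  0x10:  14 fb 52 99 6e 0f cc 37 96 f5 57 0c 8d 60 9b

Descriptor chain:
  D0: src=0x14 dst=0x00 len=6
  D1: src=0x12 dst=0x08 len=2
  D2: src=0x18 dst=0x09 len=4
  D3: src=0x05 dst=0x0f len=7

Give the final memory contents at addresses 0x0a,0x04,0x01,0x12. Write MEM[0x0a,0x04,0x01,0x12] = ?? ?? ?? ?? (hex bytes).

  after D0: wrote 6B at 0x00 = 6e0fcc3796f5
  after D1: wrote 2B at 0x08 = 5299
  after D2: wrote 4B at 0x09 = 96f5570c
  after D3: wrote 7B at 0x0f = f567925296f557
query mem[0x0a]=0xf5, mem[0x04]=0x96, mem[0x01]=0x0f, mem[0x12]=0x52

MEM[0x0a,0x04,0x01,0x12] = f5 96 0f 52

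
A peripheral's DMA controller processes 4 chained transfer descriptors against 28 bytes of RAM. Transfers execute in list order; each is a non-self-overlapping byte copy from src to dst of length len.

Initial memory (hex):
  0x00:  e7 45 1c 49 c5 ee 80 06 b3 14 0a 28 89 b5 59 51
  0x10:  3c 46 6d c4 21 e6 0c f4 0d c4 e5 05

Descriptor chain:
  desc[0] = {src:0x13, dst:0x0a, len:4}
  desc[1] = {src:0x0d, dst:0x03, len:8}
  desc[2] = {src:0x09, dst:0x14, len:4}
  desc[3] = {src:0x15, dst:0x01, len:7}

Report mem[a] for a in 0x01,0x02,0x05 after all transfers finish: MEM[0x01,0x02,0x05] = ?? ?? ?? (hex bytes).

#0 dst[0x0a+4] := {0xc4,0x21,0xe6,0x0c}
#1 dst[0x03+8] := {0x0c,0x59,0x51,0x3c,0x46,0x6d,0xc4,0x21}
#2 dst[0x14+4] := {0xc4,0x21,0x21,0xe6}
#3 dst[0x01+7] := {0x21,0x21,0xe6,0x0d,0xc4,0xe5,0x05}
query mem[0x01]=0x21, mem[0x02]=0x21, mem[0x05]=0xc4

MEM[0x01,0x02,0x05] = 21 21 c4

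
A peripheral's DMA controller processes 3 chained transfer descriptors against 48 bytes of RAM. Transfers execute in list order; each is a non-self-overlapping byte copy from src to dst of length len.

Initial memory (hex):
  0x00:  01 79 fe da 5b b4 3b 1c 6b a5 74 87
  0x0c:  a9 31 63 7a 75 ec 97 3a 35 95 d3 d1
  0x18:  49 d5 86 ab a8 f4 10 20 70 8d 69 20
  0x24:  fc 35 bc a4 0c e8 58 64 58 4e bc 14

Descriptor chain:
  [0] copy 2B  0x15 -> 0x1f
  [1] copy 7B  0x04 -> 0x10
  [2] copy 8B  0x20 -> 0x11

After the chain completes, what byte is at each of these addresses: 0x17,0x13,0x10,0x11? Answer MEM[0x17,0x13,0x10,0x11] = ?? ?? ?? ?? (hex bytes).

MEM[0x17,0x13,0x10,0x11] = bc 69 5b d3

#0 dst[0x1f+2] := {0x95,0xd3}
#1 dst[0x10+7] := {0x5b,0xb4,0x3b,0x1c,0x6b,0xa5,0x74}
#2 dst[0x11+8] := {0xd3,0x8d,0x69,0x20,0xfc,0x35,0xbc,0xa4}
query mem[0x17]=0xbc, mem[0x13]=0x69, mem[0x10]=0x5b, mem[0x11]=0xd3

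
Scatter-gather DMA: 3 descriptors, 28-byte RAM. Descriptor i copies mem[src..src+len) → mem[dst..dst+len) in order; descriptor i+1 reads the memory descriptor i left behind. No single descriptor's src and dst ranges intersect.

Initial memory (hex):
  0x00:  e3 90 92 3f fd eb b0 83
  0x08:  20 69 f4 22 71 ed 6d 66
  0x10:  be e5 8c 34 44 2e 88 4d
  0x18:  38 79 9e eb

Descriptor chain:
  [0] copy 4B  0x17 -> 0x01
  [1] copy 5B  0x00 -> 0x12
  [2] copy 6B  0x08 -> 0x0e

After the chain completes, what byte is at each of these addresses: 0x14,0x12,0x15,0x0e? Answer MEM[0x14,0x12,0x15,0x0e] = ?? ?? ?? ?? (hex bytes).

MEM[0x14,0x12,0x15,0x0e] = 38 71 79 20

#0 dst[0x01+4] := {0x4d,0x38,0x79,0x9e}
#1 dst[0x12+5] := {0xe3,0x4d,0x38,0x79,0x9e}
#2 dst[0x0e+6] := {0x20,0x69,0xf4,0x22,0x71,0xed}
query mem[0x14]=0x38, mem[0x12]=0x71, mem[0x15]=0x79, mem[0x0e]=0x20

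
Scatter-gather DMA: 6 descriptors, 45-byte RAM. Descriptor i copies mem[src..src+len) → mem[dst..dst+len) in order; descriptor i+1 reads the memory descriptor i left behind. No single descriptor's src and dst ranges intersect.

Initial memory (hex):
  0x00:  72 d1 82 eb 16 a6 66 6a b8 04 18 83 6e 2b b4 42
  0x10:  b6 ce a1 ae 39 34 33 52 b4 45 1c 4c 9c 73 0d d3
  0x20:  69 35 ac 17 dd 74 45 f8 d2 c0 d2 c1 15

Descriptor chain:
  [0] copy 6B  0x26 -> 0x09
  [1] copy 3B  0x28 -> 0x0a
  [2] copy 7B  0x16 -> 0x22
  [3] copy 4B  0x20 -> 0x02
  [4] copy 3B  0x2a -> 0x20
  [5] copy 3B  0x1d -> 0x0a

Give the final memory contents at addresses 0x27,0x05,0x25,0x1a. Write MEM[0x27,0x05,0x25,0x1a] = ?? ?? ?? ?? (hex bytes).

D0: mem[0x09..0x0e] <- [45 f8 d2 c0 d2 c1]
D1: mem[0x0a..0x0c] <- [d2 c0 d2]
D2: mem[0x22..0x28] <- [33 52 b4 45 1c 4c 9c]
D3: mem[0x02..0x05] <- [69 35 33 52]
D4: mem[0x20..0x22] <- [d2 c1 15]
D5: mem[0x0a..0x0c] <- [73 0d d3]
query mem[0x27]=0x4c, mem[0x05]=0x52, mem[0x25]=0x45, mem[0x1a]=0x1c

MEM[0x27,0x05,0x25,0x1a] = 4c 52 45 1c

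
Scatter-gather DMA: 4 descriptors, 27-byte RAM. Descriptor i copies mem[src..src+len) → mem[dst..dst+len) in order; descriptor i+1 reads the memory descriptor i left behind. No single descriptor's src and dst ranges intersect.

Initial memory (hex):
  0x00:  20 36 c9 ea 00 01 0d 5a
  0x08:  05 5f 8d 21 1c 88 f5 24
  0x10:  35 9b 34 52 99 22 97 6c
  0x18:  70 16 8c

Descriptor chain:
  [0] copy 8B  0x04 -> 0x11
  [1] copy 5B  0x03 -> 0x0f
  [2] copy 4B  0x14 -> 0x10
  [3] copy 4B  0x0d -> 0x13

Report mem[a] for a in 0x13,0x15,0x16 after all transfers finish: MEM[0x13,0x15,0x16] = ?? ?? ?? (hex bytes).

#0 dst[0x11+8] := {0x00,0x01,0x0d,0x5a,0x05,0x5f,0x8d,0x21}
#1 dst[0x0f+5] := {0xea,0x00,0x01,0x0d,0x5a}
#2 dst[0x10+4] := {0x5a,0x05,0x5f,0x8d}
#3 dst[0x13+4] := {0x88,0xf5,0xea,0x5a}
query mem[0x13]=0x88, mem[0x15]=0xea, mem[0x16]=0x5a

MEM[0x13,0x15,0x16] = 88 ea 5a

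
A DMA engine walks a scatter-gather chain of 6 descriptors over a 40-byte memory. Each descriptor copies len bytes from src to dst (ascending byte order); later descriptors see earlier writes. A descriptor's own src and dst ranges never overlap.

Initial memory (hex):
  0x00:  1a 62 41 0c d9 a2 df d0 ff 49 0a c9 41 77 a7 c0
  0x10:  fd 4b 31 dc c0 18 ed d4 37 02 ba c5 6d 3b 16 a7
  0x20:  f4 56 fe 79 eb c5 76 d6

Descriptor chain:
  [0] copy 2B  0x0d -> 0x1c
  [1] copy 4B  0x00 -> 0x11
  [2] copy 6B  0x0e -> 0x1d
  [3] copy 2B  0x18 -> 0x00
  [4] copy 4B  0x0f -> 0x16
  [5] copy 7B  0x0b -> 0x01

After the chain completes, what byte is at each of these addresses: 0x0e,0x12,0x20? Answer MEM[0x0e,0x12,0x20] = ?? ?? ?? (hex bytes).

#0 dst[0x1c+2] := {0x77,0xa7}
#1 dst[0x11+4] := {0x1a,0x62,0x41,0x0c}
#2 dst[0x1d+6] := {0xa7,0xc0,0xfd,0x1a,0x62,0x41}
#3 dst[0x00+2] := {0x37,0x02}
#4 dst[0x16+4] := {0xc0,0xfd,0x1a,0x62}
#5 dst[0x01+7] := {0xc9,0x41,0x77,0xa7,0xc0,0xfd,0x1a}
query mem[0x0e]=0xa7, mem[0x12]=0x62, mem[0x20]=0x1a

MEM[0x0e,0x12,0x20] = a7 62 1a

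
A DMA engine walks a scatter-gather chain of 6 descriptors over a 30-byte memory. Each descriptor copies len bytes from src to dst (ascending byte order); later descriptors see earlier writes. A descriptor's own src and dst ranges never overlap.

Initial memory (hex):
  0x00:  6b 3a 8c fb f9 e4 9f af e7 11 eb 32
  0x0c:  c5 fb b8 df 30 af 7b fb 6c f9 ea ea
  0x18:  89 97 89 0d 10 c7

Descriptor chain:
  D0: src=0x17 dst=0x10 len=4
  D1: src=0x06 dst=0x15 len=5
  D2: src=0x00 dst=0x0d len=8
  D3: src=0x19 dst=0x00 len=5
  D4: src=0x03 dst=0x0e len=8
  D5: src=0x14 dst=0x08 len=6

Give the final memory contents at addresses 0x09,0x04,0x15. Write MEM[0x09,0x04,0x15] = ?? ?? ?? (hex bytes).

[0] 0x17->0x10 len=4 : ea 89 97 89
[1] 0x06->0x15 len=5 : 9f af e7 11 eb
[2] 0x00->0x0d len=8 : 6b 3a 8c fb f9 e4 9f af
[3] 0x19->0x00 len=5 : eb 89 0d 10 c7
[4] 0x03->0x0e len=8 : 10 c7 e4 9f af e7 11 eb
[5] 0x14->0x08 len=6 : 11 eb af e7 11 eb
query mem[0x09]=0xeb, mem[0x04]=0xc7, mem[0x15]=0xeb

MEM[0x09,0x04,0x15] = eb c7 eb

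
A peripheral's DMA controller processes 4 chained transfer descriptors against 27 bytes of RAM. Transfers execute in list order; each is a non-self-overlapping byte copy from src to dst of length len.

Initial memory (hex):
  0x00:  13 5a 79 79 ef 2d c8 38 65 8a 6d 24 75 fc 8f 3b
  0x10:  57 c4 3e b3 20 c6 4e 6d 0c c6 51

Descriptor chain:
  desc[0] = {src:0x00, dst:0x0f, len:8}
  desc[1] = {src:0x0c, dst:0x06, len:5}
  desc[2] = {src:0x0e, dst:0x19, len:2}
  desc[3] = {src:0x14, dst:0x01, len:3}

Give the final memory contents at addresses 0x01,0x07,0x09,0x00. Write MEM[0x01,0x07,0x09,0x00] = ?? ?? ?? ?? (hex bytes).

MEM[0x01,0x07,0x09,0x00] = 2d fc 13 13

#0 dst[0x0f+8] := {0x13,0x5a,0x79,0x79,0xef,0x2d,0xc8,0x38}
#1 dst[0x06+5] := {0x75,0xfc,0x8f,0x13,0x5a}
#2 dst[0x19+2] := {0x8f,0x13}
#3 dst[0x01+3] := {0x2d,0xc8,0x38}
query mem[0x01]=0x2d, mem[0x07]=0xfc, mem[0x09]=0x13, mem[0x00]=0x13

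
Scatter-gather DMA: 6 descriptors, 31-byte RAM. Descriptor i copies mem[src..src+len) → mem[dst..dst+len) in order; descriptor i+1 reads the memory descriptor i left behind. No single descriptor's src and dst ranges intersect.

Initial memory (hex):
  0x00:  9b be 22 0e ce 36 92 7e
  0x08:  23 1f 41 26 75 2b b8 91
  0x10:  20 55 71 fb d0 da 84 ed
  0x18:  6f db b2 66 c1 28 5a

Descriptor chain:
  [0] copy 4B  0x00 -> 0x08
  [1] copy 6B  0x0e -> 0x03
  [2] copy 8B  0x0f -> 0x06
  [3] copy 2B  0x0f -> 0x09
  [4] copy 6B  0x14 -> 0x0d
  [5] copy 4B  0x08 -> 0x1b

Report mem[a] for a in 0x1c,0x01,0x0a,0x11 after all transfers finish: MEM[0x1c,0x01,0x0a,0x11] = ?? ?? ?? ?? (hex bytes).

MEM[0x1c,0x01,0x0a,0x11] = 91 be 20 6f

  after D0: wrote 4B at 0x08 = 9bbe220e
  after D1: wrote 6B at 0x03 = b891205571fb
  after D2: wrote 8B at 0x06 = 91205571fbd0da84
  after D3: wrote 2B at 0x09 = 9120
  after D4: wrote 6B at 0x0d = d0da84ed6fdb
  after D5: wrote 4B at 0x1b = 559120d0
query mem[0x1c]=0x91, mem[0x01]=0xbe, mem[0x0a]=0x20, mem[0x11]=0x6f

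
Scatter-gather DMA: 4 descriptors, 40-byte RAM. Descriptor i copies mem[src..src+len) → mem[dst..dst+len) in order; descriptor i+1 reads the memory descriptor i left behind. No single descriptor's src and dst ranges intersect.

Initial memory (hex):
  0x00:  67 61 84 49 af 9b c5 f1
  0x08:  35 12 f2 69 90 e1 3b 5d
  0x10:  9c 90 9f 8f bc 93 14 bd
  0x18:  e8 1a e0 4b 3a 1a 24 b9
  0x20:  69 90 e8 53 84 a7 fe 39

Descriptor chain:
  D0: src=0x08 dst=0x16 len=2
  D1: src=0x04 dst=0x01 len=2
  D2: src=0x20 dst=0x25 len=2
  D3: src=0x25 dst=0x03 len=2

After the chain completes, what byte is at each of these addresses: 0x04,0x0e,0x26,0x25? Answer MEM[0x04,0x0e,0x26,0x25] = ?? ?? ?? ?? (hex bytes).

MEM[0x04,0x0e,0x26,0x25] = 90 3b 90 69

  after D0: wrote 2B at 0x16 = 3512
  after D1: wrote 2B at 0x01 = af9b
  after D2: wrote 2B at 0x25 = 6990
  after D3: wrote 2B at 0x03 = 6990
query mem[0x04]=0x90, mem[0x0e]=0x3b, mem[0x26]=0x90, mem[0x25]=0x69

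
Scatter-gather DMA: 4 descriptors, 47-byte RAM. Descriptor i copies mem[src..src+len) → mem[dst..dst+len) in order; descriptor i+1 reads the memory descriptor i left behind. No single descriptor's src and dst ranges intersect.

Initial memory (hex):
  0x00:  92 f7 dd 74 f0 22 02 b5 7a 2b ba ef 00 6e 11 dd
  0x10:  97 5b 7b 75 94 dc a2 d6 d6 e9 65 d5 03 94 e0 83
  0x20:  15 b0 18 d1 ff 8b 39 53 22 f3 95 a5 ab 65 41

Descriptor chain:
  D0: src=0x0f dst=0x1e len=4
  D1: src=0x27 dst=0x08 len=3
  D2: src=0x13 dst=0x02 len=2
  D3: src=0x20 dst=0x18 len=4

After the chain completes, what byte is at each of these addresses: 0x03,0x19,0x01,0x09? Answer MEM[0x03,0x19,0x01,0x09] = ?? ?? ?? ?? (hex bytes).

MEM[0x03,0x19,0x01,0x09] = 94 7b f7 22

[0] 0x0f->0x1e len=4 : dd 97 5b 7b
[1] 0x27->0x08 len=3 : 53 22 f3
[2] 0x13->0x02 len=2 : 75 94
[3] 0x20->0x18 len=4 : 5b 7b 18 d1
query mem[0x03]=0x94, mem[0x19]=0x7b, mem[0x01]=0xf7, mem[0x09]=0x22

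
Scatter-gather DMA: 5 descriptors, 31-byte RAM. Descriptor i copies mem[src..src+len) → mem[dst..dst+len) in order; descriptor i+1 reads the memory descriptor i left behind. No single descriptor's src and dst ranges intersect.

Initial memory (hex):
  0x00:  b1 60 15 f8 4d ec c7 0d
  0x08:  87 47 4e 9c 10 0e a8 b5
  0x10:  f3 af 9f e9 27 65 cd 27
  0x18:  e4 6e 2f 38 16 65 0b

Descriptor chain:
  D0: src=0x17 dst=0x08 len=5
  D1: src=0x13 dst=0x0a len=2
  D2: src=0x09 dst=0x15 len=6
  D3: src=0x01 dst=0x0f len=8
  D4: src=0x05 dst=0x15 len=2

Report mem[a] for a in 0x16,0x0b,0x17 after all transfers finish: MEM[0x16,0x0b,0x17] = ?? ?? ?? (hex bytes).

  after D0: wrote 5B at 0x08 = 27e46e2f38
  after D1: wrote 2B at 0x0a = e927
  after D2: wrote 6B at 0x15 = e4e927380ea8
  after D3: wrote 8B at 0x0f = 6015f84decc70d27
  after D4: wrote 2B at 0x15 = ecc7
query mem[0x16]=0xc7, mem[0x0b]=0x27, mem[0x17]=0x27

MEM[0x16,0x0b,0x17] = c7 27 27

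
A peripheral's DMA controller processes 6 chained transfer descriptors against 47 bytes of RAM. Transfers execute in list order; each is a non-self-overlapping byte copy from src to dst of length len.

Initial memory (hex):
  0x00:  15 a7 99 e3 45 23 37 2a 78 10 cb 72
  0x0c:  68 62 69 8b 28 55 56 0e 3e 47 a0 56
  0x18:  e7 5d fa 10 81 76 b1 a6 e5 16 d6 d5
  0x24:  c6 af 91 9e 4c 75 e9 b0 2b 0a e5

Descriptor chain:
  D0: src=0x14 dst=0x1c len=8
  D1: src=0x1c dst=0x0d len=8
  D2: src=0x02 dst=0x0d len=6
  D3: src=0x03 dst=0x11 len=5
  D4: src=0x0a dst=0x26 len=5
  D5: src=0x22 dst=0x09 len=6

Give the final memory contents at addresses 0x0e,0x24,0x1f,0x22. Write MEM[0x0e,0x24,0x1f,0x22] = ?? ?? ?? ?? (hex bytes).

[0] 0x14->0x1c len=8 : 3e 47 a0 56 e7 5d fa 10
[1] 0x1c->0x0d len=8 : 3e 47 a0 56 e7 5d fa 10
[2] 0x02->0x0d len=6 : 99 e3 45 23 37 2a
[3] 0x03->0x11 len=5 : e3 45 23 37 2a
[4] 0x0a->0x26 len=5 : cb 72 68 99 e3
[5] 0x22->0x09 len=6 : fa 10 c6 af cb 72
query mem[0x0e]=0x72, mem[0x24]=0xc6, mem[0x1f]=0x56, mem[0x22]=0xfa

MEM[0x0e,0x24,0x1f,0x22] = 72 c6 56 fa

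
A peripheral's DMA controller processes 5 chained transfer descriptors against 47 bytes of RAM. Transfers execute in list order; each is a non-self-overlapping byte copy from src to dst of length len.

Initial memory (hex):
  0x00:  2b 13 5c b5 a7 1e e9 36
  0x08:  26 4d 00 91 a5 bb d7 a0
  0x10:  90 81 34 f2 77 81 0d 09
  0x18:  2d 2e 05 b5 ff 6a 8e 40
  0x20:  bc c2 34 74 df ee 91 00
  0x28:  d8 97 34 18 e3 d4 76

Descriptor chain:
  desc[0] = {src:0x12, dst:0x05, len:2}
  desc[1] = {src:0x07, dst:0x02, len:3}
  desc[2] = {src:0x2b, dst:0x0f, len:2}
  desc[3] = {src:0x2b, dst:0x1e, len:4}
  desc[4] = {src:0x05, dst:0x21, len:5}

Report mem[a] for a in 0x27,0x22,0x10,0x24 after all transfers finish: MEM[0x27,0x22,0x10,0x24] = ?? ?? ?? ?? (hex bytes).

[0] 0x12->0x05 len=2 : 34 f2
[1] 0x07->0x02 len=3 : 36 26 4d
[2] 0x2b->0x0f len=2 : 18 e3
[3] 0x2b->0x1e len=4 : 18 e3 d4 76
[4] 0x05->0x21 len=5 : 34 f2 36 26 4d
query mem[0x27]=0x00, mem[0x22]=0xf2, mem[0x10]=0xe3, mem[0x24]=0x26

MEM[0x27,0x22,0x10,0x24] = 00 f2 e3 26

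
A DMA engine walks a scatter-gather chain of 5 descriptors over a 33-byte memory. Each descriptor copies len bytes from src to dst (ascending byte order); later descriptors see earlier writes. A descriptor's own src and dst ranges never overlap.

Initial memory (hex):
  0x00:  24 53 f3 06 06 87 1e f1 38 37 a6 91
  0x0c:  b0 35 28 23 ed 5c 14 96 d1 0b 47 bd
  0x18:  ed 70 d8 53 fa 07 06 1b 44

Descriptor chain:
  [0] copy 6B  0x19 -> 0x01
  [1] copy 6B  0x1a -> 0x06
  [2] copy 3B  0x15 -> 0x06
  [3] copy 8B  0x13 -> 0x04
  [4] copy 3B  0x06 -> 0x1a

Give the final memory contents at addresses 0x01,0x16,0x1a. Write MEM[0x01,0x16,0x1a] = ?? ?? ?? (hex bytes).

MEM[0x01,0x16,0x1a] = 70 47 0b

#0 dst[0x01+6] := {0x70,0xd8,0x53,0xfa,0x07,0x06}
#1 dst[0x06+6] := {0xd8,0x53,0xfa,0x07,0x06,0x1b}
#2 dst[0x06+3] := {0x0b,0x47,0xbd}
#3 dst[0x04+8] := {0x96,0xd1,0x0b,0x47,0xbd,0xed,0x70,0xd8}
#4 dst[0x1a+3] := {0x0b,0x47,0xbd}
query mem[0x01]=0x70, mem[0x16]=0x47, mem[0x1a]=0x0b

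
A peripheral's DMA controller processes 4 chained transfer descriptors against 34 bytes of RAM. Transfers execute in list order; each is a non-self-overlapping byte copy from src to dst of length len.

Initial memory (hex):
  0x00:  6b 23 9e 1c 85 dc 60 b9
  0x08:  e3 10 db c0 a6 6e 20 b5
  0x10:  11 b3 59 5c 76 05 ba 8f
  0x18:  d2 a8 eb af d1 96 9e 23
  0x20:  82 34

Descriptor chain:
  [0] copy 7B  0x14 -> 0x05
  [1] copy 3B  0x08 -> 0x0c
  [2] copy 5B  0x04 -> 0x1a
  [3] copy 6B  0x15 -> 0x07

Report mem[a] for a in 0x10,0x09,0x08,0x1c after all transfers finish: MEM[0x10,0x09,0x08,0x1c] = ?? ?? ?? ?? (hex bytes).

MEM[0x10,0x09,0x08,0x1c] = 11 8f ba 05

D0: mem[0x05..0x0b] <- [76 05 ba 8f d2 a8 eb]
D1: mem[0x0c..0x0e] <- [8f d2 a8]
D2: mem[0x1a..0x1e] <- [85 76 05 ba 8f]
D3: mem[0x07..0x0c] <- [05 ba 8f d2 a8 85]
query mem[0x10]=0x11, mem[0x09]=0x8f, mem[0x08]=0xba, mem[0x1c]=0x05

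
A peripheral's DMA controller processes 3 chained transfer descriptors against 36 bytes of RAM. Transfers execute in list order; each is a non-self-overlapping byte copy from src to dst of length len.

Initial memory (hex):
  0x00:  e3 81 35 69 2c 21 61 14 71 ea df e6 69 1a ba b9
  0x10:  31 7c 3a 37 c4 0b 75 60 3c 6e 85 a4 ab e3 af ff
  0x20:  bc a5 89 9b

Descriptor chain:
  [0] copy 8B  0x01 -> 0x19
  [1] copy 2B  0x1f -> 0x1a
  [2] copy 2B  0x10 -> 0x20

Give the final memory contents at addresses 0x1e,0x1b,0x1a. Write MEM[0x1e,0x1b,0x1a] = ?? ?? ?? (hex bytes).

MEM[0x1e,0x1b,0x1a] = 61 71 14

#0 dst[0x19+8] := {0x81,0x35,0x69,0x2c,0x21,0x61,0x14,0x71}
#1 dst[0x1a+2] := {0x14,0x71}
#2 dst[0x20+2] := {0x31,0x7c}
query mem[0x1e]=0x61, mem[0x1b]=0x71, mem[0x1a]=0x14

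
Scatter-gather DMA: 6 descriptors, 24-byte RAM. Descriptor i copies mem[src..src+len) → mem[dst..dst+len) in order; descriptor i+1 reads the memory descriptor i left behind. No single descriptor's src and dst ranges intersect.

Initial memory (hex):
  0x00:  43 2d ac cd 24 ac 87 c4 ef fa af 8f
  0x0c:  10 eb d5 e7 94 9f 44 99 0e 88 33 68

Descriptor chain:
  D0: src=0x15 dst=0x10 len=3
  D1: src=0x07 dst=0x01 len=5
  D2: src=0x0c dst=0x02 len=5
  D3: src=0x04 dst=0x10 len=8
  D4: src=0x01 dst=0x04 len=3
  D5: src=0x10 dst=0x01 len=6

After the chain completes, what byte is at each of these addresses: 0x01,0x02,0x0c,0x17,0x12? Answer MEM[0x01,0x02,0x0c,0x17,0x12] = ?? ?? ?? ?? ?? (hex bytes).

MEM[0x01,0x02,0x0c,0x17,0x12] = d5 e7 10 8f 88

D0: mem[0x10..0x12] <- [88 33 68]
D1: mem[0x01..0x05] <- [c4 ef fa af 8f]
D2: mem[0x02..0x06] <- [10 eb d5 e7 88]
D3: mem[0x10..0x17] <- [d5 e7 88 c4 ef fa af 8f]
D4: mem[0x04..0x06] <- [c4 10 eb]
D5: mem[0x01..0x06] <- [d5 e7 88 c4 ef fa]
query mem[0x01]=0xd5, mem[0x02]=0xe7, mem[0x0c]=0x10, mem[0x17]=0x8f, mem[0x12]=0x88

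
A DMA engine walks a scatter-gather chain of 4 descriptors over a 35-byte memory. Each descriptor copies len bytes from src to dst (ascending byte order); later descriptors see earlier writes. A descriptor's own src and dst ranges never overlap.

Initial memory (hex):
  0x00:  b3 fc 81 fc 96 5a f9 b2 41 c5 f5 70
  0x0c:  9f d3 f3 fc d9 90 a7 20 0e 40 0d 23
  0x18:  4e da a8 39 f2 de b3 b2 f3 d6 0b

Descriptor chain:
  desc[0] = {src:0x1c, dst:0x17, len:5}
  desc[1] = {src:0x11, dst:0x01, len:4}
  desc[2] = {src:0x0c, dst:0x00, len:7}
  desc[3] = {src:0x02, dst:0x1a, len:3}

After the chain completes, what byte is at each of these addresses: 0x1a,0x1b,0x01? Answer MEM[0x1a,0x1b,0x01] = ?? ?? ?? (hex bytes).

MEM[0x1a,0x1b,0x01] = f3 fc d3

  after D0: wrote 5B at 0x17 = f2deb3b2f3
  after D1: wrote 4B at 0x01 = 90a7200e
  after D2: wrote 7B at 0x00 = 9fd3f3fcd990a7
  after D3: wrote 3B at 0x1a = f3fcd9
query mem[0x1a]=0xf3, mem[0x1b]=0xfc, mem[0x01]=0xd3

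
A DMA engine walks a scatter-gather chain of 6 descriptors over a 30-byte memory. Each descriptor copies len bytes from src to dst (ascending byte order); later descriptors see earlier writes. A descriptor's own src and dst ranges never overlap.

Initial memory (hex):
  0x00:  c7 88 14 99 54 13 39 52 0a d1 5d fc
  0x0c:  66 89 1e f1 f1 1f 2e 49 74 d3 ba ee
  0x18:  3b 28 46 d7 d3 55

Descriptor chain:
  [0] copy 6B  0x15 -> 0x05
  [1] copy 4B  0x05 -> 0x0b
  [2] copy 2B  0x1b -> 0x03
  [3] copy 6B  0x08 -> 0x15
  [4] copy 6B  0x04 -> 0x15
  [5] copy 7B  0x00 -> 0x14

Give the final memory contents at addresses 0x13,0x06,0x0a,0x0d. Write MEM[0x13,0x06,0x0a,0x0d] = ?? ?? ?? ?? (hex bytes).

  after D0: wrote 6B at 0x05 = d3baee3b2846
  after D1: wrote 4B at 0x0b = d3baee3b
  after D2: wrote 2B at 0x03 = d7d3
  after D3: wrote 6B at 0x15 = 3b2846d3baee
  after D4: wrote 6B at 0x15 = d3d3baee3b28
  after D5: wrote 7B at 0x14 = c78814d7d3d3ba
query mem[0x13]=0x49, mem[0x06]=0xba, mem[0x0a]=0x46, mem[0x0d]=0xee

MEM[0x13,0x06,0x0a,0x0d] = 49 ba 46 ee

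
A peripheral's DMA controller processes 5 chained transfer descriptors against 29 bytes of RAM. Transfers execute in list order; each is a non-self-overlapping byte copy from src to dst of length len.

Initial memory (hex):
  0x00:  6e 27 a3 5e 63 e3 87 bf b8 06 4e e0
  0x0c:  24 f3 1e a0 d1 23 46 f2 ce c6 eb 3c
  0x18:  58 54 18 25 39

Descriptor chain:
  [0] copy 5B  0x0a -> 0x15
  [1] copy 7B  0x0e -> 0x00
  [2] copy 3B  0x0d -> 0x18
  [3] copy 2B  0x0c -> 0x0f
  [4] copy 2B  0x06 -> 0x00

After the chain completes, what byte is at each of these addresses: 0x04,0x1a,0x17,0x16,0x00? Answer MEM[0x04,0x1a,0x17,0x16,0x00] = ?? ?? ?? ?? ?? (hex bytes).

MEM[0x04,0x1a,0x17,0x16,0x00] = 46 a0 24 e0 ce

D0: mem[0x15..0x19] <- [4e e0 24 f3 1e]
D1: mem[0x00..0x06] <- [1e a0 d1 23 46 f2 ce]
D2: mem[0x18..0x1a] <- [f3 1e a0]
D3: mem[0x0f..0x10] <- [24 f3]
D4: mem[0x00..0x01] <- [ce bf]
query mem[0x04]=0x46, mem[0x1a]=0xa0, mem[0x17]=0x24, mem[0x16]=0xe0, mem[0x00]=0xce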